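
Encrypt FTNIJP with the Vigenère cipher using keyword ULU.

ZEHCUJ

Repeat the key across the message: ULUULU
F(5)+U(20): 25 → Z
T(19)+L(11): 30≡4 → E
N(13)+U(20): 33≡7 → H
I(8)+U(20): 28≡2 → C
J(9)+L(11): 20 → U
P(15)+U(20): 35≡9 → J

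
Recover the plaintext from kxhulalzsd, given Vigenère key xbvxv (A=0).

Repeat the key across the ciphertext: xbvxvxbvxv
k(10)−x(23): -13≡13 → n
x(23)−b(1): 22 → w
h(7)−v(21): -14≡12 → m
u(20)−x(23): -3≡23 → x
l(11)−v(21): -10≡16 → q
a(0)−x(23): -23≡3 → d
l(11)−b(1): 10 → k
z(25)−v(21): 4 → e
s(18)−x(23): -5≡21 → v
d(3)−v(21): -18≡8 → i

nwmxqdkevi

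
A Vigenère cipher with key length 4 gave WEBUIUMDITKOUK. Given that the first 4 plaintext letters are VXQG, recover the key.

Subtract each crib letter from the matching ciphertext letter (mod 26):
W(22)−V(21)=1 → B
E(4)−X(23)=-19≡7 → H
B(1)−Q(16)=-15≡11 → L
U(20)−G(6)=14 → O

BHLO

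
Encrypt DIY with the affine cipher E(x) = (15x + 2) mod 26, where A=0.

D(3): 15·3+2=47≡21 → V
I(8): 15·8+2=122≡18 → S
Y(24): 15·24+2=362≡24 → Y

VSY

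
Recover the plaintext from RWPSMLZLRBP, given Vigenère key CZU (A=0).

PXVQNRXMXZQ

Repeat the key across the ciphertext: CZUCZUCZUCZ
R(17)−C(2): 15 → P
W(22)−Z(25): -3≡23 → X
P(15)−U(20): -5≡21 → V
S(18)−C(2): 16 → Q
M(12)−Z(25): -13≡13 → N
L(11)−U(20): -9≡17 → R
Z(25)−C(2): 23 → X
L(11)−Z(25): -14≡12 → M
R(17)−U(20): -3≡23 → X
B(1)−C(2): -1≡25 → Z
P(15)−Z(25): -10≡16 → Q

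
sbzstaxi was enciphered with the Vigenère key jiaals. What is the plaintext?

Repeat the key across the ciphertext: jiaalsji
s(18)−j(9): 9 → j
b(1)−i(8): -7≡19 → t
z(25)−a(0): 25 → z
s(18)−a(0): 18 → s
t(19)−l(11): 8 → i
a(0)−s(18): -18≡8 → i
x(23)−j(9): 14 → o
i(8)−i(8): 0 → a

jtzsiioa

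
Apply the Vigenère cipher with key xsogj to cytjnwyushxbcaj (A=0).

zqhpwtqiyqutqgs

Repeat the key across the message: xsogjxsogjxsogj
c(2)+x(23): 25 → z
y(24)+s(18): 42≡16 → q
t(19)+o(14): 33≡7 → h
j(9)+g(6): 15 → p
n(13)+j(9): 22 → w
w(22)+x(23): 45≡19 → t
y(24)+s(18): 42≡16 → q
u(20)+o(14): 34≡8 → i
s(18)+g(6): 24 → y
h(7)+j(9): 16 → q
x(23)+x(23): 46≡20 → u
b(1)+s(18): 19 → t
c(2)+o(14): 16 → q
a(0)+g(6): 6 → g
j(9)+j(9): 18 → s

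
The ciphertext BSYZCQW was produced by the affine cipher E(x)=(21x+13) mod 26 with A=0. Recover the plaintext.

SZDIXPT

The inverse of 21 mod 26 is 5, since 21·5=105≡1. Apply D(y)=5·(y−13) mod 26:
B(1): 5·(1−13)=-60≡18 → S
S(18): 5·(18−13)=25 → Z
Y(24): 5·(24−13)=55≡3 → D
Z(25): 5·(25−13)=60≡8 → I
C(2): 5·(2−13)=-55≡23 → X
Q(16): 5·(16−13)=15 → P
W(22): 5·(22−13)=45≡19 → T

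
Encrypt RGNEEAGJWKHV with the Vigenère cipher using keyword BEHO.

Repeat the key across the message: BEHOBEHOBEHO
R(17)+B(1): 18 → S
G(6)+E(4): 10 → K
N(13)+H(7): 20 → U
E(4)+O(14): 18 → S
E(4)+B(1): 5 → F
A(0)+E(4): 4 → E
G(6)+H(7): 13 → N
J(9)+O(14): 23 → X
W(22)+B(1): 23 → X
K(10)+E(4): 14 → O
H(7)+H(7): 14 → O
V(21)+O(14): 35≡9 → J

SKUSFENXXOOJ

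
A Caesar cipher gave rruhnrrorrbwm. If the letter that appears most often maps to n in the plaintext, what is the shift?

The most frequent ciphertext letter is r (appears 6 times).
r is position 17; n is position 13.
Shift = 4.

4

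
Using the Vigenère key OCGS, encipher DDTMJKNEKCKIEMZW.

Repeat the key across the message: OCGSOCGSOCGSOCGS
D(3)+O(14): 17 → R
D(3)+C(2): 5 → F
T(19)+G(6): 25 → Z
M(12)+S(18): 30≡4 → E
J(9)+O(14): 23 → X
K(10)+C(2): 12 → M
N(13)+G(6): 19 → T
E(4)+S(18): 22 → W
K(10)+O(14): 24 → Y
C(2)+C(2): 4 → E
K(10)+G(6): 16 → Q
I(8)+S(18): 26≡0 → A
E(4)+O(14): 18 → S
M(12)+C(2): 14 → O
Z(25)+G(6): 31≡5 → F
W(22)+S(18): 40≡14 → O

RFZEXMTWYEQASOFO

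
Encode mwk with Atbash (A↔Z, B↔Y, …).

m(12) → n(13)
w(22) → d(3)
k(10) → p(15)

ndp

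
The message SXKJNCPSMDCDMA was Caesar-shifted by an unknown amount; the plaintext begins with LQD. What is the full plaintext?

LQDCGVILFWVWFT

From the crib: S(18)−L(11)=7, so the shift is 7.
Subtract 7 from each ciphertext letter:
S(18): 18−7=11 → L
X(23): 23−7=16 → Q
K(10): 10−7=3 → D
J(9): 9−7=2 → C
N(13): 13−7=6 → G
C(2): 2−7=-5≡21 → V
P(15): 15−7=8 → I
S(18): 18−7=11 → L
M(12): 12−7=5 → F
D(3): 3−7=-4≡22 → W
C(2): 2−7=-5≡21 → V
D(3): 3−7=-4≡22 → W
M(12): 12−7=5 → F
A(0): 0−7=-7≡19 → T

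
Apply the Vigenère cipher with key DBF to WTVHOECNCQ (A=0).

ZUAKPJFOHT

Repeat the key across the message: DBFDBFDBFD
W(22)+D(3): 25 → Z
T(19)+B(1): 20 → U
V(21)+F(5): 26≡0 → A
H(7)+D(3): 10 → K
O(14)+B(1): 15 → P
E(4)+F(5): 9 → J
C(2)+D(3): 5 → F
N(13)+B(1): 14 → O
C(2)+F(5): 7 → H
Q(16)+D(3): 19 → T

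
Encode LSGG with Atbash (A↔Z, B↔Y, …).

L(11) → O(14)
S(18) → H(7)
G(6) → T(19)
G(6) → T(19)

OHTT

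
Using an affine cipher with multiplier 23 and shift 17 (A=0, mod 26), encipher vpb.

v(21): 23·21+17=500≡6 → g
p(15): 23·15+17=362≡24 → y
b(1): 23·1+17=40≡14 → o

gyo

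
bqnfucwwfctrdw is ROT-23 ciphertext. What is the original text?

etqixfzzifwugz

b(1): 1−23=-22≡4 → e
q(16): 16−23=-7≡19 → t
n(13): 13−23=-10≡16 → q
f(5): 5−23=-18≡8 → i
u(20): 20−23=-3≡23 → x
c(2): 2−23=-21≡5 → f
w(22): 22−23=-1≡25 → z
w(22): 22−23=-1≡25 → z
f(5): 5−23=-18≡8 → i
c(2): 2−23=-21≡5 → f
t(19): 19−23=-4≡22 → w
r(17): 17−23=-6≡20 → u
d(3): 3−23=-20≡6 → g
w(22): 22−23=-1≡25 → z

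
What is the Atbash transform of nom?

n(13) → m(12)
o(14) → l(11)
m(12) → n(13)

mln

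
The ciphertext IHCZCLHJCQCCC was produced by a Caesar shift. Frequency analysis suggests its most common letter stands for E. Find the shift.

The most frequent ciphertext letter is C (appears 6 times).
C is position 2; E is position 4.
Shift = -2≡24.

24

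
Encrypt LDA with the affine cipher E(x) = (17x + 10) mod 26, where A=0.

L(11): 17·11+10=197≡15 → P
D(3): 17·3+10=61≡9 → J
A(0): 17·0+10=10 → K

PJK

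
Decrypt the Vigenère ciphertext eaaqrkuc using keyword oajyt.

qarsywut

Repeat the key across the ciphertext: oajytoaj
e(4)−o(14): -10≡16 → q
a(0)−a(0): 0 → a
a(0)−j(9): -9≡17 → r
q(16)−y(24): -8≡18 → s
r(17)−t(19): -2≡24 → y
k(10)−o(14): -4≡22 → w
u(20)−a(0): 20 → u
c(2)−j(9): -7≡19 → t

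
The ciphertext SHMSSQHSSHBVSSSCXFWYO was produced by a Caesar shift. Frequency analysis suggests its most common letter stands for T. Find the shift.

The most frequent ciphertext letter is S (appears 8 times).
S is position 18; T is position 19.
Shift = -1≡25.

25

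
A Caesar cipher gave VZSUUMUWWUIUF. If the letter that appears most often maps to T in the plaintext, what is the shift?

1

The most frequent ciphertext letter is U (appears 5 times).
U is position 20; T is position 19.
Shift = 1.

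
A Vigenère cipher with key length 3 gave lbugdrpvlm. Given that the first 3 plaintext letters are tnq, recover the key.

soe

Subtract each crib letter from the matching ciphertext letter (mod 26):
l(11)−t(19)=-8≡18 → s
b(1)−n(13)=-12≡14 → o
u(20)−q(16)=4 → e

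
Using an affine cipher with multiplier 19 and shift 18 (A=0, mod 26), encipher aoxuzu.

a(0): 19·0+18=18 → s
o(14): 19·14+18=284≡24 → y
x(23): 19·23+18=455≡13 → n
u(20): 19·20+18=398≡8 → i
z(25): 19·25+18=493≡25 → z
u(20): 19·20+18=398≡8 → i

synizi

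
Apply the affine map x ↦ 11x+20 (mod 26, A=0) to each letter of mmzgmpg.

wwjiwdi

m(12): 11·12+20=152≡22 → w
m(12): 11·12+20=152≡22 → w
z(25): 11·25+20=295≡9 → j
g(6): 11·6+20=86≡8 → i
m(12): 11·12+20=152≡22 → w
p(15): 11·15+20=185≡3 → d
g(6): 11·6+20=86≡8 → i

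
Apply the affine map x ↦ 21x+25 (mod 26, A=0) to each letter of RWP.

STC

R(17): 21·17+25=382≡18 → S
W(22): 21·22+25=487≡19 → T
P(15): 21·15+25=340≡2 → C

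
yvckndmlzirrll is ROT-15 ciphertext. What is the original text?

y(24): 24−15=9 → j
v(21): 21−15=6 → g
c(2): 2−15=-13≡13 → n
k(10): 10−15=-5≡21 → v
n(13): 13−15=-2≡24 → y
d(3): 3−15=-12≡14 → o
m(12): 12−15=-3≡23 → x
l(11): 11−15=-4≡22 → w
z(25): 25−15=10 → k
i(8): 8−15=-7≡19 → t
r(17): 17−15=2 → c
r(17): 17−15=2 → c
l(11): 11−15=-4≡22 → w
l(11): 11−15=-4≡22 → w

jgnvyoxwktccww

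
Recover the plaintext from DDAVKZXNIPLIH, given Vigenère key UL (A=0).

Repeat the key across the ciphertext: ULULULULULULU
D(3)−U(20): -17≡9 → J
D(3)−L(11): -8≡18 → S
A(0)−U(20): -20≡6 → G
V(21)−L(11): 10 → K
K(10)−U(20): -10≡16 → Q
Z(25)−L(11): 14 → O
X(23)−U(20): 3 → D
N(13)−L(11): 2 → C
I(8)−U(20): -12≡14 → O
P(15)−L(11): 4 → E
L(11)−U(20): -9≡17 → R
I(8)−L(11): -3≡23 → X
H(7)−U(20): -13≡13 → N

JSGKQODCOERXN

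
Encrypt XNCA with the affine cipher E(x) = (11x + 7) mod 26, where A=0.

X(23): 11·23+7=260≡0 → A
N(13): 11·13+7=150≡20 → U
C(2): 11·2+7=29≡3 → D
A(0): 11·0+7=7 → H

AUDH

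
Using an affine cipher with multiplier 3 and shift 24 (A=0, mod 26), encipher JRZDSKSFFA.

J(9): 3·9+24=51≡25 → Z
R(17): 3·17+24=75≡23 → X
Z(25): 3·25+24=99≡21 → V
D(3): 3·3+24=33≡7 → H
S(18): 3·18+24=78≡0 → A
K(10): 3·10+24=54≡2 → C
S(18): 3·18+24=78≡0 → A
F(5): 3·5+24=39≡13 → N
F(5): 3·5+24=39≡13 → N
A(0): 3·0+24=24 → Y

ZXVHACANNY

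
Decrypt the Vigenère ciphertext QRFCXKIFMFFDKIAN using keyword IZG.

Repeat the key across the ciphertext: IZGIZGIZGIZGIZGI
Q(16)−I(8): 8 → I
R(17)−Z(25): -8≡18 → S
F(5)−G(6): -1≡25 → Z
C(2)−I(8): -6≡20 → U
X(23)−Z(25): -2≡24 → Y
K(10)−G(6): 4 → E
I(8)−I(8): 0 → A
F(5)−Z(25): -20≡6 → G
M(12)−G(6): 6 → G
F(5)−I(8): -3≡23 → X
F(5)−Z(25): -20≡6 → G
D(3)−G(6): -3≡23 → X
K(10)−I(8): 2 → C
I(8)−Z(25): -17≡9 → J
A(0)−G(6): -6≡20 → U
N(13)−I(8): 5 → F

ISZUYEAGGXGXCJUF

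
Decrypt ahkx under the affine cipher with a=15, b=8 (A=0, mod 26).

The inverse of 15 mod 26 is 7, since 15·7=105≡1. Apply D(y)=7·(y−8) mod 26:
a(0): 7·(0−8)=-56≡22 → w
h(7): 7·(7−8)=-7≡19 → t
k(10): 7·(10−8)=14 → o
x(23): 7·(23−8)=105≡1 → b

wtob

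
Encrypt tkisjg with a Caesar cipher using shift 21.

ofdneb

t(19): 19+21=40≡14 → o
k(10): 10+21=31≡5 → f
i(8): 8+21=29≡3 → d
s(18): 18+21=39≡13 → n
j(9): 9+21=30≡4 → e
g(6): 6+21=27≡1 → b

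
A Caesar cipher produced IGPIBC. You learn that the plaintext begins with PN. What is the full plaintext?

From the crib: I(8)−P(15)=-7≡19, so the shift is 19.
Subtract 19 from each ciphertext letter:
I(8): 8−19=-11≡15 → P
G(6): 6−19=-13≡13 → N
P(15): 15−19=-4≡22 → W
I(8): 8−19=-11≡15 → P
B(1): 1−19=-18≡8 → I
C(2): 2−19=-17≡9 → J

PNWPIJ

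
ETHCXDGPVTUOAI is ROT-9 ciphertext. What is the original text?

VKYTOUXGMKLFRZ

E(4): 4−9=-5≡21 → V
T(19): 19−9=10 → K
H(7): 7−9=-2≡24 → Y
C(2): 2−9=-7≡19 → T
X(23): 23−9=14 → O
D(3): 3−9=-6≡20 → U
G(6): 6−9=-3≡23 → X
P(15): 15−9=6 → G
V(21): 21−9=12 → M
T(19): 19−9=10 → K
U(20): 20−9=11 → L
O(14): 14−9=5 → F
A(0): 0−9=-9≡17 → R
I(8): 8−9=-1≡25 → Z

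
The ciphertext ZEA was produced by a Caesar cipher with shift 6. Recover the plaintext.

TYU

Z(25): 25−6=19 → T
E(4): 4−6=-2≡24 → Y
A(0): 0−6=-6≡20 → U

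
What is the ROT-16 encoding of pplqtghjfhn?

ffbgjwxzvxd

p(15): 15+16=31≡5 → f
p(15): 15+16=31≡5 → f
l(11): 11+16=27≡1 → b
q(16): 16+16=32≡6 → g
t(19): 19+16=35≡9 → j
g(6): 6+16=22 → w
h(7): 7+16=23 → x
j(9): 9+16=25 → z
f(5): 5+16=21 → v
h(7): 7+16=23 → x
n(13): 13+16=29≡3 → d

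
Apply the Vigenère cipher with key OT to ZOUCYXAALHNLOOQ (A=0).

NHIVMQOTZABECHE

Repeat the key across the message: OTOTOTOTOTOTOTO
Z(25)+O(14): 39≡13 → N
O(14)+T(19): 33≡7 → H
U(20)+O(14): 34≡8 → I
C(2)+T(19): 21 → V
Y(24)+O(14): 38≡12 → M
X(23)+T(19): 42≡16 → Q
A(0)+O(14): 14 → O
A(0)+T(19): 19 → T
L(11)+O(14): 25 → Z
H(7)+T(19): 26≡0 → A
N(13)+O(14): 27≡1 → B
L(11)+T(19): 30≡4 → E
O(14)+O(14): 28≡2 → C
O(14)+T(19): 33≡7 → H
Q(16)+O(14): 30≡4 → E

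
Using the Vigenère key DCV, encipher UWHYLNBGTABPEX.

XYCBNIEIODDKHZ

Repeat the key across the message: DCVDCVDCVDCVDC
U(20)+D(3): 23 → X
W(22)+C(2): 24 → Y
H(7)+V(21): 28≡2 → C
Y(24)+D(3): 27≡1 → B
L(11)+C(2): 13 → N
N(13)+V(21): 34≡8 → I
B(1)+D(3): 4 → E
G(6)+C(2): 8 → I
T(19)+V(21): 40≡14 → O
A(0)+D(3): 3 → D
B(1)+C(2): 3 → D
P(15)+V(21): 36≡10 → K
E(4)+D(3): 7 → H
X(23)+C(2): 25 → Z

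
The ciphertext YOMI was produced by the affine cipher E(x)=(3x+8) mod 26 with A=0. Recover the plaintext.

OCKA

The inverse of 3 mod 26 is 9, since 3·9=27≡1. Apply D(y)=9·(y−8) mod 26:
Y(24): 9·(24−8)=144≡14 → O
O(14): 9·(14−8)=54≡2 → C
M(12): 9·(12−8)=36≡10 → K
I(8): 9·(8−8)=0 → A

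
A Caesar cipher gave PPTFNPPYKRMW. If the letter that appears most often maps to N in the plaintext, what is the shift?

2

The most frequent ciphertext letter is P (appears 4 times).
P is position 15; N is position 13.
Shift = 2.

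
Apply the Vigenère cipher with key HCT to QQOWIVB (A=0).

Repeat the key across the message: HCTHCTH
Q(16)+H(7): 23 → X
Q(16)+C(2): 18 → S
O(14)+T(19): 33≡7 → H
W(22)+H(7): 29≡3 → D
I(8)+C(2): 10 → K
V(21)+T(19): 40≡14 → O
B(1)+H(7): 8 → I

XSHDKOI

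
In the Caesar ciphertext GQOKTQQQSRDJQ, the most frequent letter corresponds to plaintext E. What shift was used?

12

The most frequent ciphertext letter is Q (appears 5 times).
Q is position 16; E is position 4.
Shift = 12.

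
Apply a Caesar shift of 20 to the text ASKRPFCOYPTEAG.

A(0): 0+20=20 → U
S(18): 18+20=38≡12 → M
K(10): 10+20=30≡4 → E
R(17): 17+20=37≡11 → L
P(15): 15+20=35≡9 → J
F(5): 5+20=25 → Z
C(2): 2+20=22 → W
O(14): 14+20=34≡8 → I
Y(24): 24+20=44≡18 → S
P(15): 15+20=35≡9 → J
T(19): 19+20=39≡13 → N
E(4): 4+20=24 → Y
A(0): 0+20=20 → U
G(6): 6+20=26≡0 → A

UMELJZWISJNYUA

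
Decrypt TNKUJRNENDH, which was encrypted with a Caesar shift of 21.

YSPZOWSJSIM

T(19): 19−21=-2≡24 → Y
N(13): 13−21=-8≡18 → S
K(10): 10−21=-11≡15 → P
U(20): 20−21=-1≡25 → Z
J(9): 9−21=-12≡14 → O
R(17): 17−21=-4≡22 → W
N(13): 13−21=-8≡18 → S
E(4): 4−21=-17≡9 → J
N(13): 13−21=-8≡18 → S
D(3): 3−21=-18≡8 → I
H(7): 7−21=-14≡12 → M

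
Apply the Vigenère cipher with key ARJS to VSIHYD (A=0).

VJRZYU

Repeat the key across the message: ARJSAR
V(21)+A(0): 21 → V
S(18)+R(17): 35≡9 → J
I(8)+J(9): 17 → R
H(7)+S(18): 25 → Z
Y(24)+A(0): 24 → Y
D(3)+R(17): 20 → U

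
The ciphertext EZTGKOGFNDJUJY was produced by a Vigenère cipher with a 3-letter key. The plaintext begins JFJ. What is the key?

VUK

Subtract each crib letter from the matching ciphertext letter (mod 26):
E(4)−J(9)=-5≡21 → V
Z(25)−F(5)=20 → U
T(19)−J(9)=10 → K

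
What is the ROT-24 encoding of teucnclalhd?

rcsalajyjfb

t(19): 19+24=43≡17 → r
e(4): 4+24=28≡2 → c
u(20): 20+24=44≡18 → s
c(2): 2+24=26≡0 → a
n(13): 13+24=37≡11 → l
c(2): 2+24=26≡0 → a
l(11): 11+24=35≡9 → j
a(0): 0+24=24 → y
l(11): 11+24=35≡9 → j
h(7): 7+24=31≡5 → f
d(3): 3+24=27≡1 → b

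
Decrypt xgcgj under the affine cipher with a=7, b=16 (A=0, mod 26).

The inverse of 7 mod 26 is 15, since 7·15=105≡1. Apply D(y)=15·(y−16) mod 26:
x(23): 15·(23−16)=105≡1 → b
g(6): 15·(6−16)=-150≡6 → g
c(2): 15·(2−16)=-210≡24 → y
g(6): 15·(6−16)=-150≡6 → g
j(9): 15·(9−16)=-105≡25 → z

bgygz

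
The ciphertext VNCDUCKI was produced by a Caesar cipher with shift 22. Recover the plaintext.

V(21): 21−22=-1≡25 → Z
N(13): 13−22=-9≡17 → R
C(2): 2−22=-20≡6 → G
D(3): 3−22=-19≡7 → H
U(20): 20−22=-2≡24 → Y
C(2): 2−22=-20≡6 → G
K(10): 10−22=-12≡14 → O
I(8): 8−22=-14≡12 → M

ZRGHYGOM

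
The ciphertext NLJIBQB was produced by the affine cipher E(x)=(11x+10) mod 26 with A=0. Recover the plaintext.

FTHOLKL

The inverse of 11 mod 26 is 19, since 11·19=209≡1. Apply D(y)=19·(y−10) mod 26:
N(13): 19·(13−10)=57≡5 → F
L(11): 19·(11−10)=19 → T
J(9): 19·(9−10)=-19≡7 → H
I(8): 19·(8−10)=-38≡14 → O
B(1): 19·(1−10)=-171≡11 → L
Q(16): 19·(16−10)=114≡10 → K
B(1): 19·(1−10)=-171≡11 → L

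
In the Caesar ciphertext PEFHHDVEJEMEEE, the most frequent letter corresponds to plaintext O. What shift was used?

16

The most frequent ciphertext letter is E (appears 6 times).
E is position 4; O is position 14.
Shift = -10≡16.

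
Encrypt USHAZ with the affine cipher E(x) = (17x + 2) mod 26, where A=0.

U(20): 17·20+2=342≡4 → E
S(18): 17·18+2=308≡22 → W
H(7): 17·7+2=121≡17 → R
A(0): 17·0+2=2 → C
Z(25): 17·25+2=427≡11 → L

EWRCL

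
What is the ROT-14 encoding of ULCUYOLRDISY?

U(20): 20+14=34≡8 → I
L(11): 11+14=25 → Z
C(2): 2+14=16 → Q
U(20): 20+14=34≡8 → I
Y(24): 24+14=38≡12 → M
O(14): 14+14=28≡2 → C
L(11): 11+14=25 → Z
R(17): 17+14=31≡5 → F
D(3): 3+14=17 → R
I(8): 8+14=22 → W
S(18): 18+14=32≡6 → G
Y(24): 24+14=38≡12 → M

IZQIMCZFRWGM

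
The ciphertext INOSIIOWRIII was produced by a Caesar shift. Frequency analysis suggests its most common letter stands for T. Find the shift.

The most frequent ciphertext letter is I (appears 6 times).
I is position 8; T is position 19.
Shift = -11≡15.

15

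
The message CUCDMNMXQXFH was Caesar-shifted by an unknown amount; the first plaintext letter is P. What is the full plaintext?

PHPQZAZKDKSU

From the crib: C(2)−P(15)=-13≡13, so the shift is 13.
Subtract 13 from each ciphertext letter:
C(2): 2−13=-11≡15 → P
U(20): 20−13=7 → H
C(2): 2−13=-11≡15 → P
D(3): 3−13=-10≡16 → Q
M(12): 12−13=-1≡25 → Z
N(13): 13−13=0 → A
M(12): 12−13=-1≡25 → Z
X(23): 23−13=10 → K
Q(16): 16−13=3 → D
X(23): 23−13=10 → K
F(5): 5−13=-8≡18 → S
H(7): 7−13=-6≡20 → U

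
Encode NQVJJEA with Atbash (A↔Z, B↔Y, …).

MJEQQVZ

N(13) → M(12)
Q(16) → J(9)
V(21) → E(4)
J(9) → Q(16)
J(9) → Q(16)
E(4) → V(21)
A(0) → Z(25)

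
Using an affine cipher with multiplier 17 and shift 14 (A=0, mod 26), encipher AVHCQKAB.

OHDWACOF

A(0): 17·0+14=14 → O
V(21): 17·21+14=371≡7 → H
H(7): 17·7+14=133≡3 → D
C(2): 17·2+14=48≡22 → W
Q(16): 17·16+14=286≡0 → A
K(10): 17·10+14=184≡2 → C
A(0): 17·0+14=14 → O
B(1): 17·1+14=31≡5 → F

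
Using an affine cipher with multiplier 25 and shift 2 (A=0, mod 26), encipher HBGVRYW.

H(7): 25·7+2=177≡21 → V
B(1): 25·1+2=27≡1 → B
G(6): 25·6+2=152≡22 → W
V(21): 25·21+2=527≡7 → H
R(17): 25·17+2=427≡11 → L
Y(24): 25·24+2=602≡4 → E
W(22): 25·22+2=552≡6 → G

VBWHLEG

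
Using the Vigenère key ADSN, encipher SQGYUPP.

STYLUSH

Repeat the key across the message: ADSNADS
S(18)+A(0): 18 → S
Q(16)+D(3): 19 → T
G(6)+S(18): 24 → Y
Y(24)+N(13): 37≡11 → L
U(20)+A(0): 20 → U
P(15)+D(3): 18 → S
P(15)+S(18): 33≡7 → H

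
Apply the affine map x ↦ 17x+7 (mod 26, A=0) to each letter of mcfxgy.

dpoifz

m(12): 17·12+7=211≡3 → d
c(2): 17·2+7=41≡15 → p
f(5): 17·5+7=92≡14 → o
x(23): 17·23+7=398≡8 → i
g(6): 17·6+7=109≡5 → f
y(24): 17·24+7=415≡25 → z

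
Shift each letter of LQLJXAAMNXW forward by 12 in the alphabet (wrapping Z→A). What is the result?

L(11): 11+12=23 → X
Q(16): 16+12=28≡2 → C
L(11): 11+12=23 → X
J(9): 9+12=21 → V
X(23): 23+12=35≡9 → J
A(0): 0+12=12 → M
A(0): 0+12=12 → M
M(12): 12+12=24 → Y
N(13): 13+12=25 → Z
X(23): 23+12=35≡9 → J
W(22): 22+12=34≡8 → I

XCXVJMMYZJI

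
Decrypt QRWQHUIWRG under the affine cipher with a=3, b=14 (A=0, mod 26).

The inverse of 3 mod 26 is 9, since 3·9=27≡1. Apply D(y)=9·(y−14) mod 26:
Q(16): 9·(16−14)=18 → S
R(17): 9·(17−14)=27≡1 → B
W(22): 9·(22−14)=72≡20 → U
Q(16): 9·(16−14)=18 → S
H(7): 9·(7−14)=-63≡15 → P
U(20): 9·(20−14)=54≡2 → C
I(8): 9·(8−14)=-54≡24 → Y
W(22): 9·(22−14)=72≡20 → U
R(17): 9·(17−14)=27≡1 → B
G(6): 9·(6−14)=-72≡6 → G

SBUSPCYUBG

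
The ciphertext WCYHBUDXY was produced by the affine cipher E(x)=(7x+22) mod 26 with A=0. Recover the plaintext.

The inverse of 7 mod 26 is 15, since 7·15=105≡1. Apply D(y)=15·(y−22) mod 26:
W(22): 15·(22−22)=0 → A
C(2): 15·(2−22)=-300≡12 → M
Y(24): 15·(24−22)=30≡4 → E
H(7): 15·(7−22)=-225≡9 → J
B(1): 15·(1−22)=-315≡23 → X
U(20): 15·(20−22)=-30≡22 → W
D(3): 15·(3−22)=-285≡1 → B
X(23): 15·(23−22)=15 → P
Y(24): 15·(24−22)=30≡4 → E

AMEJXWBPE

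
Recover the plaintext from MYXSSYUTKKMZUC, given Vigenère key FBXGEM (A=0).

Repeat the key across the ciphertext: FBXGEMFBXGEMFB
M(12)−F(5): 7 → H
Y(24)−B(1): 23 → X
X(23)−X(23): 0 → A
S(18)−G(6): 12 → M
S(18)−E(4): 14 → O
Y(24)−M(12): 12 → M
U(20)−F(5): 15 → P
T(19)−B(1): 18 → S
K(10)−X(23): -13≡13 → N
K(10)−G(6): 4 → E
M(12)−E(4): 8 → I
Z(25)−M(12): 13 → N
U(20)−F(5): 15 → P
C(2)−B(1): 1 → B

HXAMOMPSNEINPB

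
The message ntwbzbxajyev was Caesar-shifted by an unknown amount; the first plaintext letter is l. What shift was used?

2

From the crib: n(13)−l(11)=2, so the shift is 2.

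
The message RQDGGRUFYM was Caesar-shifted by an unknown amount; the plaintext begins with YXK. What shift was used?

From the crib: R(17)−Y(24)=-7≡19, so the shift is 19.

19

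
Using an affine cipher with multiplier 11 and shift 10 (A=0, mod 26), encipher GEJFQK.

YCFNEQ

G(6): 11·6+10=76≡24 → Y
E(4): 11·4+10=54≡2 → C
J(9): 11·9+10=109≡5 → F
F(5): 11·5+10=65≡13 → N
Q(16): 11·16+10=186≡4 → E
K(10): 11·10+10=120≡16 → Q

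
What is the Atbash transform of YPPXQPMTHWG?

BKKCJKNGSDT

Y(24) → B(1)
P(15) → K(10)
P(15) → K(10)
X(23) → C(2)
Q(16) → J(9)
P(15) → K(10)
M(12) → N(13)
T(19) → G(6)
H(7) → S(18)
W(22) → D(3)
G(6) → T(19)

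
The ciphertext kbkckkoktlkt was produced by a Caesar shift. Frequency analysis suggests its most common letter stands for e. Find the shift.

6

The most frequent ciphertext letter is k (appears 6 times).
k is position 10; e is position 4.
Shift = 6.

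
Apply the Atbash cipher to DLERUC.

WOVIFX

D(3) → W(22)
L(11) → O(14)
E(4) → V(21)
R(17) → I(8)
U(20) → F(5)
C(2) → X(23)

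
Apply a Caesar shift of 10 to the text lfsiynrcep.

l(11): 11+10=21 → v
f(5): 5+10=15 → p
s(18): 18+10=28≡2 → c
i(8): 8+10=18 → s
y(24): 24+10=34≡8 → i
n(13): 13+10=23 → x
r(17): 17+10=27≡1 → b
c(2): 2+10=12 → m
e(4): 4+10=14 → o
p(15): 15+10=25 → z

vpcsixbmoz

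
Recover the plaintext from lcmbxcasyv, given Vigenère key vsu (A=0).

Repeat the key across the ciphertext: vsuvsuvsuv
l(11)−v(21): -10≡16 → q
c(2)−s(18): -16≡10 → k
m(12)−u(20): -8≡18 → s
b(1)−v(21): -20≡6 → g
x(23)−s(18): 5 → f
c(2)−u(20): -18≡8 → i
a(0)−v(21): -21≡5 → f
s(18)−s(18): 0 → a
y(24)−u(20): 4 → e
v(21)−v(21): 0 → a

qksgfifaea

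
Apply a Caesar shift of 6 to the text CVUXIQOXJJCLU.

IBADOWUDPPIRA

C(2): 2+6=8 → I
V(21): 21+6=27≡1 → B
U(20): 20+6=26≡0 → A
X(23): 23+6=29≡3 → D
I(8): 8+6=14 → O
Q(16): 16+6=22 → W
O(14): 14+6=20 → U
X(23): 23+6=29≡3 → D
J(9): 9+6=15 → P
J(9): 9+6=15 → P
C(2): 2+6=8 → I
L(11): 11+6=17 → R
U(20): 20+6=26≡0 → A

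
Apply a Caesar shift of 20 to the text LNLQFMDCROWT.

L(11): 11+20=31≡5 → F
N(13): 13+20=33≡7 → H
L(11): 11+20=31≡5 → F
Q(16): 16+20=36≡10 → K
F(5): 5+20=25 → Z
M(12): 12+20=32≡6 → G
D(3): 3+20=23 → X
C(2): 2+20=22 → W
R(17): 17+20=37≡11 → L
O(14): 14+20=34≡8 → I
W(22): 22+20=42≡16 → Q
T(19): 19+20=39≡13 → N

FHFKZGXWLIQN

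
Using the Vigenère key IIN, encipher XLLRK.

Repeat the key across the message: IINII
X(23)+I(8): 31≡5 → F
L(11)+I(8): 19 → T
L(11)+N(13): 24 → Y
R(17)+I(8): 25 → Z
K(10)+I(8): 18 → S

FTYZS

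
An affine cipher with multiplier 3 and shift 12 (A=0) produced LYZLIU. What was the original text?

The inverse of 3 mod 26 is 9, since 3·9=27≡1. Apply D(y)=9·(y−12) mod 26:
L(11): 9·(11−12)=-9≡17 → R
Y(24): 9·(24−12)=108≡4 → E
Z(25): 9·(25−12)=117≡13 → N
L(11): 9·(11−12)=-9≡17 → R
I(8): 9·(8−12)=-36≡16 → Q
U(20): 9·(20−12)=72≡20 → U

RENRQU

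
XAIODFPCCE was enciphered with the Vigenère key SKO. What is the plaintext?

Repeat the key across the ciphertext: SKOSKOSKOS
X(23)−S(18): 5 → F
A(0)−K(10): -10≡16 → Q
I(8)−O(14): -6≡20 → U
O(14)−S(18): -4≡22 → W
D(3)−K(10): -7≡19 → T
F(5)−O(14): -9≡17 → R
P(15)−S(18): -3≡23 → X
C(2)−K(10): -8≡18 → S
C(2)−O(14): -12≡14 → O
E(4)−S(18): -14≡12 → M

FQUWTRXSOM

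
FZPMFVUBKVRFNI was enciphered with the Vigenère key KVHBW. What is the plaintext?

VEILJLZUJZHKGH

Repeat the key across the ciphertext: KVHBWKVHBWKVHB
F(5)−K(10): -5≡21 → V
Z(25)−V(21): 4 → E
P(15)−H(7): 8 → I
M(12)−B(1): 11 → L
F(5)−W(22): -17≡9 → J
V(21)−K(10): 11 → L
U(20)−V(21): -1≡25 → Z
B(1)−H(7): -6≡20 → U
K(10)−B(1): 9 → J
V(21)−W(22): -1≡25 → Z
R(17)−K(10): 7 → H
F(5)−V(21): -16≡10 → K
N(13)−H(7): 6 → G
I(8)−B(1): 7 → H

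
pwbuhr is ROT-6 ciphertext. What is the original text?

p(15): 15−6=9 → j
w(22): 22−6=16 → q
b(1): 1−6=-5≡21 → v
u(20): 20−6=14 → o
h(7): 7−6=1 → b
r(17): 17−6=11 → l

jqvobl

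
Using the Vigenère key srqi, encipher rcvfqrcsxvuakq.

Repeat the key across the message: srqisrqisrqisr
r(17)+s(18): 35≡9 → j
c(2)+r(17): 19 → t
v(21)+q(16): 37≡11 → l
f(5)+i(8): 13 → n
q(16)+s(18): 34≡8 → i
r(17)+r(17): 34≡8 → i
c(2)+q(16): 18 → s
s(18)+i(8): 26≡0 → a
x(23)+s(18): 41≡15 → p
v(21)+r(17): 38≡12 → m
u(20)+q(16): 36≡10 → k
a(0)+i(8): 8 → i
k(10)+s(18): 28≡2 → c
q(16)+r(17): 33≡7 → h

jtlniisapmkich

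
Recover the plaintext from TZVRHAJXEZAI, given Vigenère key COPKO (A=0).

RLGHTYVIULYU

Repeat the key across the ciphertext: COPKOCOPKOCO
T(19)−C(2): 17 → R
Z(25)−O(14): 11 → L
V(21)−P(15): 6 → G
R(17)−K(10): 7 → H
H(7)−O(14): -7≡19 → T
A(0)−C(2): -2≡24 → Y
J(9)−O(14): -5≡21 → V
X(23)−P(15): 8 → I
E(4)−K(10): -6≡20 → U
Z(25)−O(14): 11 → L
A(0)−C(2): -2≡24 → Y
I(8)−O(14): -6≡20 → U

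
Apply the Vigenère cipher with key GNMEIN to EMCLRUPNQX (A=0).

KZOPZHVACB

Repeat the key across the message: GNMEINGNME
E(4)+G(6): 10 → K
M(12)+N(13): 25 → Z
C(2)+M(12): 14 → O
L(11)+E(4): 15 → P
R(17)+I(8): 25 → Z
U(20)+N(13): 33≡7 → H
P(15)+G(6): 21 → V
N(13)+N(13): 26≡0 → A
Q(16)+M(12): 28≡2 → C
X(23)+E(4): 27≡1 → B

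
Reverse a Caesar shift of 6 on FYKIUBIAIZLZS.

ZSECOVCUCTFTM

F(5): 5−6=-1≡25 → Z
Y(24): 24−6=18 → S
K(10): 10−6=4 → E
I(8): 8−6=2 → C
U(20): 20−6=14 → O
B(1): 1−6=-5≡21 → V
I(8): 8−6=2 → C
A(0): 0−6=-6≡20 → U
I(8): 8−6=2 → C
Z(25): 25−6=19 → T
L(11): 11−6=5 → F
Z(25): 25−6=19 → T
S(18): 18−6=12 → M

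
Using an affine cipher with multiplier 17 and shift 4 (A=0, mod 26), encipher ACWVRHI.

A(0): 17·0+4=4 → E
C(2): 17·2+4=38≡12 → M
W(22): 17·22+4=378≡14 → O
V(21): 17·21+4=361≡23 → X
R(17): 17·17+4=293≡7 → H
H(7): 17·7+4=123≡19 → T
I(8): 17·8+4=140≡10 → K

EMOXHTK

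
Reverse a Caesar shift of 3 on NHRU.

N(13): 13−3=10 → K
H(7): 7−3=4 → E
R(17): 17−3=14 → O
U(20): 20−3=17 → R

KEOR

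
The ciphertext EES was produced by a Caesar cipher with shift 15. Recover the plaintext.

E(4): 4−15=-11≡15 → P
E(4): 4−15=-11≡15 → P
S(18): 18−15=3 → D

PPD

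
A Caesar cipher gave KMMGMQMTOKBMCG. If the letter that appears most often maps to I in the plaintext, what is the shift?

4

The most frequent ciphertext letter is M (appears 5 times).
M is position 12; I is position 8.
Shift = 4.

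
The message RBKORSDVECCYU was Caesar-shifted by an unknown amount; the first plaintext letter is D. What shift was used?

From the crib: R(17)−D(3)=14, so the shift is 14.

14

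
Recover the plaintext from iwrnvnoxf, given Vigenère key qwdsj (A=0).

saovmxsun

Repeat the key across the ciphertext: qwdsjqwds
i(8)−q(16): -8≡18 → s
w(22)−w(22): 0 → a
r(17)−d(3): 14 → o
n(13)−s(18): -5≡21 → v
v(21)−j(9): 12 → m
n(13)−q(16): -3≡23 → x
o(14)−w(22): -8≡18 → s
x(23)−d(3): 20 → u
f(5)−s(18): -13≡13 → n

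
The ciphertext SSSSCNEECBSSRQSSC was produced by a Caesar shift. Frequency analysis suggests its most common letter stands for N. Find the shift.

The most frequent ciphertext letter is S (appears 8 times).
S is position 18; N is position 13.
Shift = 5.

5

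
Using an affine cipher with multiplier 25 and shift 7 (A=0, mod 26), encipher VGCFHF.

MBFCAC

V(21): 25·21+7=532≡12 → M
G(6): 25·6+7=157≡1 → B
C(2): 25·2+7=57≡5 → F
F(5): 25·5+7=132≡2 → C
H(7): 25·7+7=182≡0 → A
F(5): 25·5+7=132≡2 → C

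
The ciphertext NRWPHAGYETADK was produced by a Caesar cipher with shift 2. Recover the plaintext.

LPUNFYEWCRYBI

N(13): 13−2=11 → L
R(17): 17−2=15 → P
W(22): 22−2=20 → U
P(15): 15−2=13 → N
H(7): 7−2=5 → F
A(0): 0−2=-2≡24 → Y
G(6): 6−2=4 → E
Y(24): 24−2=22 → W
E(4): 4−2=2 → C
T(19): 19−2=17 → R
A(0): 0−2=-2≡24 → Y
D(3): 3−2=1 → B
K(10): 10−2=8 → I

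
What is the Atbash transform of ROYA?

R(17) → I(8)
O(14) → L(11)
Y(24) → B(1)
A(0) → Z(25)

ILBZ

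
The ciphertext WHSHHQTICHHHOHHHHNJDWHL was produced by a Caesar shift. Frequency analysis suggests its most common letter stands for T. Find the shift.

The most frequent ciphertext letter is H (appears 11 times).
H is position 7; T is position 19.
Shift = -12≡14.

14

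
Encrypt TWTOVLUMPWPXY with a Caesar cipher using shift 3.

WZWRYOXPSZSAB

T(19): 19+3=22 → W
W(22): 22+3=25 → Z
T(19): 19+3=22 → W
O(14): 14+3=17 → R
V(21): 21+3=24 → Y
L(11): 11+3=14 → O
U(20): 20+3=23 → X
M(12): 12+3=15 → P
P(15): 15+3=18 → S
W(22): 22+3=25 → Z
P(15): 15+3=18 → S
X(23): 23+3=26≡0 → A
Y(24): 24+3=27≡1 → B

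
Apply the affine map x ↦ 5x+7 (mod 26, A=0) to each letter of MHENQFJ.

M(12): 5·12+7=67≡15 → P
H(7): 5·7+7=42≡16 → Q
E(4): 5·4+7=27≡1 → B
N(13): 5·13+7=72≡20 → U
Q(16): 5·16+7=87≡9 → J
F(5): 5·5+7=32≡6 → G
J(9): 5·9+7=52≡0 → A

PQBUJGA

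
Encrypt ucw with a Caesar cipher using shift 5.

zhb

u(20): 20+5=25 → z
c(2): 2+5=7 → h
w(22): 22+5=27≡1 → b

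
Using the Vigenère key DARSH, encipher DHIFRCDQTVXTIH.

Repeat the key across the message: DARSHDARSHDARS
D(3)+D(3): 6 → G
H(7)+A(0): 7 → H
I(8)+R(17): 25 → Z
F(5)+S(18): 23 → X
R(17)+H(7): 24 → Y
C(2)+D(3): 5 → F
D(3)+A(0): 3 → D
Q(16)+R(17): 33≡7 → H
T(19)+S(18): 37≡11 → L
V(21)+H(7): 28≡2 → C
X(23)+D(3): 26≡0 → A
T(19)+A(0): 19 → T
I(8)+R(17): 25 → Z
H(7)+S(18): 25 → Z

GHZXYFDHLCATZZ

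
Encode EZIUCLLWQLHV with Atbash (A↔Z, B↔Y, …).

VARFXOODJOSE

E(4) → V(21)
Z(25) → A(0)
I(8) → R(17)
U(20) → F(5)
C(2) → X(23)
L(11) → O(14)
L(11) → O(14)
W(22) → D(3)
Q(16) → J(9)
L(11) → O(14)
H(7) → S(18)
V(21) → E(4)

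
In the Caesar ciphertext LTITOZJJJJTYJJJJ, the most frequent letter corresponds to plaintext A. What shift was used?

The most frequent ciphertext letter is J (appears 8 times).
J is position 9; A is position 0.
Shift = 9.

9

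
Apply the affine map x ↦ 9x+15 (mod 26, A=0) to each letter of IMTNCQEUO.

JTECHDZNL

I(8): 9·8+15=87≡9 → J
M(12): 9·12+15=123≡19 → T
T(19): 9·19+15=186≡4 → E
N(13): 9·13+15=132≡2 → C
C(2): 9·2+15=33≡7 → H
Q(16): 9·16+15=159≡3 → D
E(4): 9·4+15=51≡25 → Z
U(20): 9·20+15=195≡13 → N
O(14): 9·14+15=141≡11 → L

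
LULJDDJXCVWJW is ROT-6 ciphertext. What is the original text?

FOFDXXDRWPQDQ

L(11): 11−6=5 → F
U(20): 20−6=14 → O
L(11): 11−6=5 → F
J(9): 9−6=3 → D
D(3): 3−6=-3≡23 → X
D(3): 3−6=-3≡23 → X
J(9): 9−6=3 → D
X(23): 23−6=17 → R
C(2): 2−6=-4≡22 → W
V(21): 21−6=15 → P
W(22): 22−6=16 → Q
J(9): 9−6=3 → D
W(22): 22−6=16 → Q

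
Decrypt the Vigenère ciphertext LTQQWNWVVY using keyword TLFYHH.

SILSPGDKQA

Repeat the key across the ciphertext: TLFYHHTLFY
L(11)−T(19): -8≡18 → S
T(19)−L(11): 8 → I
Q(16)−F(5): 11 → L
Q(16)−Y(24): -8≡18 → S
W(22)−H(7): 15 → P
N(13)−H(7): 6 → G
W(22)−T(19): 3 → D
V(21)−L(11): 10 → K
V(21)−F(5): 16 → Q
Y(24)−Y(24): 0 → A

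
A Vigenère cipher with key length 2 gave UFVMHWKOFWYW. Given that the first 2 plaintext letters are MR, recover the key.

Subtract each crib letter from the matching ciphertext letter (mod 26):
U(20)−M(12)=8 → I
F(5)−R(17)=-12≡14 → O

IO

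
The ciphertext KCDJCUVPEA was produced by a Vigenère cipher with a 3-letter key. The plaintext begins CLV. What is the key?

Subtract each crib letter from the matching ciphertext letter (mod 26):
K(10)−C(2)=8 → I
C(2)−L(11)=-9≡17 → R
D(3)−V(21)=-18≡8 → I

IRI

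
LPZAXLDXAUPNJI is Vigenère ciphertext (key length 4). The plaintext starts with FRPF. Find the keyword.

Subtract each crib letter from the matching ciphertext letter (mod 26):
L(11)−F(5)=6 → G
P(15)−R(17)=-2≡24 → Y
Z(25)−P(15)=10 → K
A(0)−F(5)=-5≡21 → V

GYKV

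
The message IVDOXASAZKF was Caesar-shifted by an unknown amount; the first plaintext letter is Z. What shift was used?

From the crib: I(8)−Z(25)=-17≡9, so the shift is 9.

9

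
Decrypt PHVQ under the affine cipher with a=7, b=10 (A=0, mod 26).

The inverse of 7 mod 26 is 15, since 7·15=105≡1. Apply D(y)=15·(y−10) mod 26:
P(15): 15·(15−10)=75≡23 → X
H(7): 15·(7−10)=-45≡7 → H
V(21): 15·(21−10)=165≡9 → J
Q(16): 15·(16−10)=90≡12 → M

XHJM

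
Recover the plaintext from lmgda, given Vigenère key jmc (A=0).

Repeat the key across the ciphertext: jmcjm
l(11)−j(9): 2 → c
m(12)−m(12): 0 → a
g(6)−c(2): 4 → e
d(3)−j(9): -6≡20 → u
a(0)−m(12): -12≡14 → o

caeuo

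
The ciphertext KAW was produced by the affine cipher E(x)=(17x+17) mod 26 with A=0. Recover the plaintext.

The inverse of 17 mod 26 is 23, since 17·23=391≡1. Apply D(y)=23·(y−17) mod 26:
K(10): 23·(10−17)=-161≡21 → V
A(0): 23·(0−17)=-391≡25 → Z
W(22): 23·(22−17)=115≡11 → L

VZL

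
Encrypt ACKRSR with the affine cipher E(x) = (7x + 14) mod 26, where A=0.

A(0): 7·0+14=14 → O
C(2): 7·2+14=28≡2 → C
K(10): 7·10+14=84≡6 → G
R(17): 7·17+14=133≡3 → D
S(18): 7·18+14=140≡10 → K
R(17): 7·17+14=133≡3 → D

OCGDKD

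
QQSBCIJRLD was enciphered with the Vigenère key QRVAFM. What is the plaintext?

Repeat the key across the ciphertext: QRVAFMQRVA
Q(16)−Q(16): 0 → A
Q(16)−R(17): -1≡25 → Z
S(18)−V(21): -3≡23 → X
B(1)−A(0): 1 → B
C(2)−F(5): -3≡23 → X
I(8)−M(12): -4≡22 → W
J(9)−Q(16): -7≡19 → T
R(17)−R(17): 0 → A
L(11)−V(21): -10≡16 → Q
D(3)−A(0): 3 → D

AZXBXWTAQD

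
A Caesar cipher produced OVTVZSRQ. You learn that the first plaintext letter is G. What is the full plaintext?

From the crib: O(14)−G(6)=8, so the shift is 8.
Subtract 8 from each ciphertext letter:
O(14): 14−8=6 → G
V(21): 21−8=13 → N
T(19): 19−8=11 → L
V(21): 21−8=13 → N
Z(25): 25−8=17 → R
S(18): 18−8=10 → K
R(17): 17−8=9 → J
Q(16): 16−8=8 → I

GNLNRKJI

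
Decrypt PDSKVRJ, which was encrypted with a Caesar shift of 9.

GUJBMIA

P(15): 15−9=6 → G
D(3): 3−9=-6≡20 → U
S(18): 18−9=9 → J
K(10): 10−9=1 → B
V(21): 21−9=12 → M
R(17): 17−9=8 → I
J(9): 9−9=0 → A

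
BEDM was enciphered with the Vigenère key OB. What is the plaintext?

Repeat the key across the ciphertext: OBOB
B(1)−O(14): -13≡13 → N
E(4)−B(1): 3 → D
D(3)−O(14): -11≡15 → P
M(12)−B(1): 11 → L

NDPL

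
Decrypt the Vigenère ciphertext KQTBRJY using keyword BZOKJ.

Repeat the key across the ciphertext: BZOKJBZ
K(10)−B(1): 9 → J
Q(16)−Z(25): -9≡17 → R
T(19)−O(14): 5 → F
B(1)−K(10): -9≡17 → R
R(17)−J(9): 8 → I
J(9)−B(1): 8 → I
Y(24)−Z(25): -1≡25 → Z

JRFRIIZ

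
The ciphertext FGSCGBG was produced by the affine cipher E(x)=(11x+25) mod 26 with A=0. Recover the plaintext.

KDXFDMD

The inverse of 11 mod 26 is 19, since 11·19=209≡1. Apply D(y)=19·(y−25) mod 26:
F(5): 19·(5−25)=-380≡10 → K
G(6): 19·(6−25)=-361≡3 → D
S(18): 19·(18−25)=-133≡23 → X
C(2): 19·(2−25)=-437≡5 → F
G(6): 19·(6−25)=-361≡3 → D
B(1): 19·(1−25)=-456≡12 → M
G(6): 19·(6−25)=-361≡3 → D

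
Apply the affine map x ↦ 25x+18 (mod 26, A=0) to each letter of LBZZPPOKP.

HRTTDDEID

L(11): 25·11+18=293≡7 → H
B(1): 25·1+18=43≡17 → R
Z(25): 25·25+18=643≡19 → T
Z(25): 25·25+18=643≡19 → T
P(15): 25·15+18=393≡3 → D
P(15): 25·15+18=393≡3 → D
O(14): 25·14+18=368≡4 → E
K(10): 25·10+18=268≡8 → I
P(15): 25·15+18=393≡3 → D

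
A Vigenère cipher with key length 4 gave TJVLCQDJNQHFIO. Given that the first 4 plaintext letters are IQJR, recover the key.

Subtract each crib letter from the matching ciphertext letter (mod 26):
T(19)−I(8)=11 → L
J(9)−Q(16)=-7≡19 → T
V(21)−J(9)=12 → M
L(11)−R(17)=-6≡20 → U

LTMU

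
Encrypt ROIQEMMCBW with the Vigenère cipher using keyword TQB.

Repeat the key across the message: TQBTQBTQBT
R(17)+T(19): 36≡10 → K
O(14)+Q(16): 30≡4 → E
I(8)+B(1): 9 → J
Q(16)+T(19): 35≡9 → J
E(4)+Q(16): 20 → U
M(12)+B(1): 13 → N
M(12)+T(19): 31≡5 → F
C(2)+Q(16): 18 → S
B(1)+B(1): 2 → C
W(22)+T(19): 41≡15 → P

KEJJUNFSCP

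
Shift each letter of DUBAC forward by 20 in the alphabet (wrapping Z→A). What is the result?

XOVUW

D(3): 3+20=23 → X
U(20): 20+20=40≡14 → O
B(1): 1+20=21 → V
A(0): 0+20=20 → U
C(2): 2+20=22 → W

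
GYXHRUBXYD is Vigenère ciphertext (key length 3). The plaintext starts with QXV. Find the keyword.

QBC

Subtract each crib letter from the matching ciphertext letter (mod 26):
G(6)−Q(16)=-10≡16 → Q
Y(24)−X(23)=1 → B
X(23)−V(21)=2 → C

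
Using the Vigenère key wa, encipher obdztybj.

kbzzpyxj

Repeat the key across the message: wawawawa
o(14)+w(22): 36≡10 → k
b(1)+a(0): 1 → b
d(3)+w(22): 25 → z
z(25)+a(0): 25 → z
t(19)+w(22): 41≡15 → p
y(24)+a(0): 24 → y
b(1)+w(22): 23 → x
j(9)+a(0): 9 → j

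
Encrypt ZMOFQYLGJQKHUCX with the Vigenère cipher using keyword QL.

PXEQGJBRZBASKNN

Repeat the key across the message: QLQLQLQLQLQLQLQ
Z(25)+Q(16): 41≡15 → P
M(12)+L(11): 23 → X
O(14)+Q(16): 30≡4 → E
F(5)+L(11): 16 → Q
Q(16)+Q(16): 32≡6 → G
Y(24)+L(11): 35≡9 → J
L(11)+Q(16): 27≡1 → B
G(6)+L(11): 17 → R
J(9)+Q(16): 25 → Z
Q(16)+L(11): 27≡1 → B
K(10)+Q(16): 26≡0 → A
H(7)+L(11): 18 → S
U(20)+Q(16): 36≡10 → K
C(2)+L(11): 13 → N
X(23)+Q(16): 39≡13 → N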